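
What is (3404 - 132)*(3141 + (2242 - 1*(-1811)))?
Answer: 23538768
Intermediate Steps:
(3404 - 132)*(3141 + (2242 - 1*(-1811))) = 3272*(3141 + (2242 + 1811)) = 3272*(3141 + 4053) = 3272*7194 = 23538768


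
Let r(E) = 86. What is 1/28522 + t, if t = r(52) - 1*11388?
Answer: -322355643/28522 ≈ -11302.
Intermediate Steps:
t = -11302 (t = 86 - 1*11388 = 86 - 11388 = -11302)
1/28522 + t = 1/28522 - 11302 = -322355643/28522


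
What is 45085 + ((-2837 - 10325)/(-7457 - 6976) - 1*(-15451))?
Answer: 873729250/14433 ≈ 60537.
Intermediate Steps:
45085 + ((-2837 - 10325)/(-7457 - 6976) - 1*(-15451)) = 45085 + (-13162/(-14433) + 15451) = 45085 + (-13162*(-1/14433) + 15451) = 45085 + (13162/14433 + 15451) = 45085 + 223017445/14433 = 873729250/14433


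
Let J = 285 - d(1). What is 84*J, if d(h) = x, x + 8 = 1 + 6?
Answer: 24024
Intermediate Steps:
x = -1 (x = -8 + (1 + 6) = -8 + 7 = -1)
d(h) = -1
J = 286 (J = 285 - 1*(-1) = 285 + 1 = 286)
84*J = 84*286 = 24024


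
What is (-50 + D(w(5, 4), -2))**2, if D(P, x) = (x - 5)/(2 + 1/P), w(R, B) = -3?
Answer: 73441/25 ≈ 2937.6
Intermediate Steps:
D(P, x) = (-5 + x)/(2 + 1/P)
(-50 + D(w(5, 4), -2))**2 = (-50 - 3*(-5 - 2)/(1 + 2*(-3)))**2 = (-50 - 3*(-7)/(1 - 6))**2 = (-50 - 3*(-7)/(-5))**2 = (-50 - 3*(-1/5)*(-7))**2 = (-50 - 21/5)**2 = (-271/5)**2 = 73441/25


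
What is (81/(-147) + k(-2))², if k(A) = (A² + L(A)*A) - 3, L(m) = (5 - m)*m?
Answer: 1943236/2401 ≈ 809.34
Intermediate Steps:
L(m) = m*(5 - m)
k(A) = -3 + A² + A²*(5 - A) (k(A) = (A² + (A*(5 - A))*A) - 3 = (A² + A²*(5 - A)) - 3 = -3 + A² + A²*(5 - A))
(81/(-147) + k(-2))² = (81/(-147) + (-3 - 1*(-2)³ + 6*(-2)²))² = (81*(-1/147) + (-3 - 1*(-8) + 6*4))² = (-27/49 + (-3 + 8 + 24))² = (-27/49 + 29)² = (1394/49)² = 1943236/2401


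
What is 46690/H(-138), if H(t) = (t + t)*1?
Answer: -1015/6 ≈ -169.17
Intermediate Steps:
H(t) = 2*t (H(t) = (2*t)*1 = 2*t)
46690/H(-138) = 46690/((2*(-138))) = 46690/(-276) = 46690*(-1/276) = -1015/6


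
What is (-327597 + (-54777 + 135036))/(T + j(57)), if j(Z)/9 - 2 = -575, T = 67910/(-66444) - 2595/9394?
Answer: 2756824648578/57494294887 ≈ 47.950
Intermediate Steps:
T = -14470870/11145981 (T = 67910*(-1/66444) - 2595*1/9394 = -33955/33222 - 2595/9394 = -14470870/11145981 ≈ -1.2983)
j(Z) = -5157 (j(Z) = 18 + 9*(-575) = 18 - 5175 = -5157)
(-327597 + (-54777 + 135036))/(T + j(57)) = (-327597 + (-54777 + 135036))/(-14470870/11145981 - 5157) = (-327597 + 80259)/(-57494294887/11145981) = -247338*(-11145981/57494294887) = 2756824648578/57494294887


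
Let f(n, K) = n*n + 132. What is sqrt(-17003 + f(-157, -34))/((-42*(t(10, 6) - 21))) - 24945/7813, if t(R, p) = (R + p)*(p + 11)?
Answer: -24945/7813 - sqrt(7778)/10542 ≈ -3.2011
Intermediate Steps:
f(n, K) = 132 + n**2 (f(n, K) = n**2 + 132 = 132 + n**2)
t(R, p) = (11 + p)*(R + p) (t(R, p) = (R + p)*(11 + p) = (11 + p)*(R + p))
sqrt(-17003 + f(-157, -34))/((-42*(t(10, 6) - 21))) - 24945/7813 = sqrt(-17003 + (132 + (-157)**2))/((-42*((6**2 + 11*10 + 11*6 + 10*6) - 21))) - 24945/7813 = sqrt(-17003 + (132 + 24649))/((-42*((36 + 110 + 66 + 60) - 21))) - 24945*1/7813 = sqrt(-17003 + 24781)/((-42*(272 - 21))) - 24945/7813 = sqrt(7778)/((-42*251)) - 24945/7813 = sqrt(7778)/(-10542) - 24945/7813 = sqrt(7778)*(-1/10542) - 24945/7813 = -sqrt(7778)/10542 - 24945/7813 = -24945/7813 - sqrt(7778)/10542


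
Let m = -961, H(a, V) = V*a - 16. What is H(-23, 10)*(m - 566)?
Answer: 375642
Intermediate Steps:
H(a, V) = -16 + V*a
H(-23, 10)*(m - 566) = (-16 + 10*(-23))*(-961 - 566) = (-16 - 230)*(-1527) = -246*(-1527) = 375642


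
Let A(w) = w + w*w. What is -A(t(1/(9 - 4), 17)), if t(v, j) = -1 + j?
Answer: -272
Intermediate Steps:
A(w) = w + w²
-A(t(1/(9 - 4), 17)) = -(-1 + 17)*(1 + (-1 + 17)) = -16*(1 + 16) = -16*17 = -1*272 = -272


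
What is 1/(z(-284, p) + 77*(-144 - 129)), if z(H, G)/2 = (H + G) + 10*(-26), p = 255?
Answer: -1/21599 ≈ -4.6298e-5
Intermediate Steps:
z(H, G) = -520 + 2*G + 2*H (z(H, G) = 2*((H + G) + 10*(-26)) = 2*((G + H) - 260) = 2*(-260 + G + H) = -520 + 2*G + 2*H)
1/(z(-284, p) + 77*(-144 - 129)) = 1/((-520 + 2*255 + 2*(-284)) + 77*(-144 - 129)) = 1/((-520 + 510 - 568) + 77*(-273)) = 1/(-578 - 21021) = 1/(-21599) = -1/21599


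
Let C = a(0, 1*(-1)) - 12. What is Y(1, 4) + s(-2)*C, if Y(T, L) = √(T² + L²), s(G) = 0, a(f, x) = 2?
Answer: √17 ≈ 4.1231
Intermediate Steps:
Y(T, L) = √(L² + T²)
C = -10 (C = 2 - 12 = -10)
Y(1, 4) + s(-2)*C = √(4² + 1²) + 0*(-10) = √(16 + 1) + 0 = √17 + 0 = √17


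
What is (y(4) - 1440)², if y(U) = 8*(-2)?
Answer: 2119936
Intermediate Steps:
y(U) = -16
(y(4) - 1440)² = (-16 - 1440)² = (-1456)² = 2119936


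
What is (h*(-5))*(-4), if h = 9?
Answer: 180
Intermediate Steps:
(h*(-5))*(-4) = (9*(-5))*(-4) = -45*(-4) = 180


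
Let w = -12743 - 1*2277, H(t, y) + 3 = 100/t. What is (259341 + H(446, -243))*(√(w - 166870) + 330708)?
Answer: 19125645276192/223 + 173497272*I*√20210/223 ≈ 8.5765e+10 + 1.106e+8*I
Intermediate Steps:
H(t, y) = -3 + 100/t
w = -15020 (w = -12743 - 2277 = -15020)
(259341 + H(446, -243))*(√(w - 166870) + 330708) = (259341 + (-3 + 100/446))*(√(-15020 - 166870) + 330708) = (259341 + (-3 + 100*(1/446)))*(√(-181890) + 330708) = (259341 + (-3 + 50/223))*(3*I*√20210 + 330708) = (259341 - 619/223)*(330708 + 3*I*√20210) = 57832424*(330708 + 3*I*√20210)/223 = 19125645276192/223 + 173497272*I*√20210/223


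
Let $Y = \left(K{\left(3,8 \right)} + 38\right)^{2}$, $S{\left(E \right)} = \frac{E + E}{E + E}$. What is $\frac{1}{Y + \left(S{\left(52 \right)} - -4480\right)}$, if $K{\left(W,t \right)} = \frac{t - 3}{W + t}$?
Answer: $\frac{121}{721130} \approx 0.00016779$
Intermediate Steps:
$K{\left(W,t \right)} = \frac{-3 + t}{W + t}$
$S{\left(E \right)} = 1$ ($S{\left(E \right)} = \frac{2 E}{2 E} = 2 E \frac{1}{2 E} = 1$)
$Y = \frac{178929}{121}$ ($Y = \left(\frac{-3 + 8}{3 + 8} + 38\right)^{2} = \left(\frac{1}{11} \cdot 5 + 38\right)^{2} = \left(\frac{5}{11} + 38\right)^{2} = \left(\frac{423}{11}\right)^{2} = \frac{178929}{121} \approx 1478.8$)
$\frac{1}{Y + \left(S{\left(52 \right)} - -4480\right)} = \frac{1}{\frac{178929}{121} + \left(1 - -4480\right)} = \frac{1}{\frac{178929}{121} + \left(1 + 4480\right)} = \frac{1}{\frac{178929}{121} + 4481} = \frac{1}{\frac{721130}{121}} = \frac{121}{721130}$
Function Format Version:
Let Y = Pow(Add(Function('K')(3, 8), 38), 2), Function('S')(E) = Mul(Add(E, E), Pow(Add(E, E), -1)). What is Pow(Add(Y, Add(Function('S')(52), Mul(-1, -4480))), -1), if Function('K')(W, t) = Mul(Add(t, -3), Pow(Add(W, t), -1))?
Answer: Rational(121, 721130) ≈ 0.00016779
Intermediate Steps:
Function('K')(W, t) = Mul(Pow(Add(W, t), -1), Add(-3, t)) (Function('K')(W, t) = Mul(Add(-3, t), Pow(Add(W, t), -1)) = Mul(Pow(Add(W, t), -1), Add(-3, t)))
Function('S')(E) = 1 (Function('S')(E) = Mul(Mul(2, E), Pow(Mul(2, E), -1)) = Mul(Mul(2, E), Mul(Rational(1, 2), Pow(E, -1))) = 1)
Y = Rational(178929, 121) (Y = Pow(Add(Mul(Pow(Add(3, 8), -1), Add(-3, 8)), 38), 2) = Pow(Add(Mul(Pow(11, -1), 5), 38), 2) = Pow(Add(Mul(Rational(1, 11), 5), 38), 2) = Pow(Add(Rational(5, 11), 38), 2) = Pow(Rational(423, 11), 2) = Rational(178929, 121) ≈ 1478.8)
Pow(Add(Y, Add(Function('S')(52), Mul(-1, -4480))), -1) = Pow(Add(Rational(178929, 121), Add(1, Mul(-1, -4480))), -1) = Pow(Add(Rational(178929, 121), Add(1, 4480)), -1) = Pow(Add(Rational(178929, 121), 4481), -1) = Pow(Rational(721130, 121), -1) = Rational(121, 721130)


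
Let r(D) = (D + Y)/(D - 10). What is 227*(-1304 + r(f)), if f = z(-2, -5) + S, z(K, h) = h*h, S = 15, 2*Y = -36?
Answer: -4437623/15 ≈ -2.9584e+5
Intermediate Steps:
Y = -18 (Y = (½)*(-36) = -18)
z(K, h) = h²
f = 40 (f = (-5)² + 15 = 25 + 15 = 40)
r(D) = (-18 + D)/(-10 + D) (r(D) = (D - 18)/(D - 10) = (-18 + D)/(-10 + D))
227*(-1304 + r(f)) = 227*(-1304 + (-18 + 40)/(-10 + 40)) = 227*(-1304 + 22/30) = 227*(-1304 + (1/30)*22) = 227*(-1304 + 11/15) = 227*(-19549/15) = -4437623/15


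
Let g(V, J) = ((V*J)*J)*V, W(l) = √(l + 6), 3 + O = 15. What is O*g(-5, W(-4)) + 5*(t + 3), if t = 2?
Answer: 625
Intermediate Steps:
O = 12 (O = -3 + 15 = 12)
W(l) = √(6 + l)
g(V, J) = J²*V² (g(V, J) = ((J*V)*J)*V = (V*J²)*V = J²*V²)
O*g(-5, W(-4)) + 5*(t + 3) = 12*((√(6 - 4))²*(-5)²) + 5*(2 + 3) = 12*((√2)²*25) + 5*5 = 12*(2*25) + 25 = 12*50 + 25 = 600 + 25 = 625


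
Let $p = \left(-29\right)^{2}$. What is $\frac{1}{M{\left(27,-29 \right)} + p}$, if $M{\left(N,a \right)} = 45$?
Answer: $\frac{1}{886} \approx 0.0011287$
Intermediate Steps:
$p = 841$
$\frac{1}{M{\left(27,-29 \right)} + p} = \frac{1}{45 + 841} = \frac{1}{886}$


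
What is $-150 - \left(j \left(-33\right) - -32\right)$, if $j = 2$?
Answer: $-116$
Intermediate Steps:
$-150 - \left(j \left(-33\right) - -32\right) = -150 - \left(2 \left(-33\right) - -32\right) = -150 - \left(-66 + 32\right) = -150 - -34 = -150 + 34 = -116$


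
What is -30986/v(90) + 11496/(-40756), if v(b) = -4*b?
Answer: 157340857/1834020 ≈ 85.790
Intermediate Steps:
-30986/v(90) + 11496/(-40756) = -30986/((-4*90)) + 11496/(-40756) = -30986/(-360) + 11496*(-1/40756) = -30986*(-1/360) - 2874/10189 = 15493/180 - 2874/10189 = 157340857/1834020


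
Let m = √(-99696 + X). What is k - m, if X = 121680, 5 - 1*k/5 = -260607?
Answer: 1303060 - 4*√1374 ≈ 1.3029e+6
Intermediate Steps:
k = 1303060 (k = 25 - 5*(-260607) = 25 + 1303035 = 1303060)
m = 4*√1374 (m = √(-99696 + 121680) = √21984 = 4*√1374 ≈ 148.27)
k - m = 1303060 - 4*√1374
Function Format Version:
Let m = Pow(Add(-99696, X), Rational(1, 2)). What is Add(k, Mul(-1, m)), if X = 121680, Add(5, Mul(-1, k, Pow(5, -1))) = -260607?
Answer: Add(1303060, Mul(-4, Pow(1374, Rational(1, 2)))) ≈ 1.3029e+6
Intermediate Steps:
k = 1303060 (k = Add(25, Mul(-5, -260607)) = Add(25, 1303035) = 1303060)
m = Mul(4, Pow(1374, Rational(1, 2))) (m = Pow(Add(-99696, 121680), Rational(1, 2)) = Pow(21984, Rational(1, 2)) = Mul(4, Pow(1374, Rational(1, 2))) ≈ 148.27)
Add(k, Mul(-1, m)) = Add(1303060, Mul(-1, Mul(4, Pow(1374, Rational(1, 2))))) = Add(1303060, Mul(-4, Pow(1374, Rational(1, 2))))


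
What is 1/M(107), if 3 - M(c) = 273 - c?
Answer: -1/163 ≈ -0.0061350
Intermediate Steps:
M(c) = -270 + c (M(c) = 3 - (273 - c) = 3 + (-273 + c) = -270 + c)
1/M(107) = 1/(-270 + 107) = 1/(-163) = -1/163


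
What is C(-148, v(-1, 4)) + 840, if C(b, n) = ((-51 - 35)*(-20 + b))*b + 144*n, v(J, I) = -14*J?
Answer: -2135448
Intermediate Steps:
C(b, n) = 144*n + b*(1720 - 86*b) (C(b, n) = (-86*(-20 + b))*b + 144*n = (1720 - 86*b)*b + 144*n = b*(1720 - 86*b) + 144*n = 144*n + b*(1720 - 86*b))
C(-148, v(-1, 4)) + 840 = (-86*(-148)**2 + 144*(-14*(-1)) + 1720*(-148)) + 840 = (-86*21904 + 144*14 - 254560) + 840 = (-1883744 + 2016 - 254560) + 840 = -2136288 + 840 = -2135448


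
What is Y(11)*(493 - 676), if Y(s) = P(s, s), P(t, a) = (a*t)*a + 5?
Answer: -244488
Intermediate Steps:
P(t, a) = 5 + t*a² (P(t, a) = t*a² + 5 = 5 + t*a²)
Y(s) = 5 + s³ (Y(s) = 5 + s*s² = 5 + s³)
Y(11)*(493 - 676) = (5 + 11³)*(493 - 676) = (5 + 1331)*(-183) = 1336*(-183) = -244488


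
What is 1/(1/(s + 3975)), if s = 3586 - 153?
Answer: 7408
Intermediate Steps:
s = 3433
1/(1/(s + 3975)) = 1/(1/(3433 + 3975)) = 1/(1/7408) = 7408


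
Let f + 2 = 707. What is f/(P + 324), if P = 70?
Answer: 705/394 ≈ 1.7893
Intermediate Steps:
f = 705 (f = -2 + 707 = 705)
f/(P + 324) = 705/(70 + 324) = 705/394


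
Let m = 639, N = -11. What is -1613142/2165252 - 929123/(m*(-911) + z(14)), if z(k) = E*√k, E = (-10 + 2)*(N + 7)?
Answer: 312233252715106587/366873974509108930 + 29731936*√14/338874158305 ≈ 0.85139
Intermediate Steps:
E = 32 (E = (-10 + 2)*(-11 + 7) = -8*(-4) = 32)
z(k) = 32*√k
-1613142/2165252 - 929123/(m*(-911) + z(14)) = -1613142/2165252 - 929123/(639*(-911) + 32*√14) = -1613142*1/2165252 - 929123/(-582129 + 32*√14) = -806571/1082626 - 929123/(-582129 + 32*√14)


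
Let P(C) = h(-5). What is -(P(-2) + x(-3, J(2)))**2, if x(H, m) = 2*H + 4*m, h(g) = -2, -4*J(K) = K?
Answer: -100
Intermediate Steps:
J(K) = -K/4
P(C) = -2
-(P(-2) + x(-3, J(2)))**2 = -(-2 + (2*(-3) + 4*(-1/4*2)))**2 = -(-2 + (-6 + 4*(-1/2)))**2 = -(-2 + (-6 - 2))**2 = -(-2 - 8)**2 = -1*(-10)**2 = -1*100 = -100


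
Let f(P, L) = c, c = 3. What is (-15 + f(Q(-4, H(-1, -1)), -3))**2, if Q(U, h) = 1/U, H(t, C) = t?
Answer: 144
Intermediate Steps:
f(P, L) = 3
(-15 + f(Q(-4, H(-1, -1)), -3))**2 = (-15 + 3)**2 = (-12)**2 = 144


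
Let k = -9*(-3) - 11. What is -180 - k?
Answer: -196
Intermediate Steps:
k = 16 (k = 27 - 11 = 16)
-180 - k = -180 - 1*16 = -180 - 16 = -196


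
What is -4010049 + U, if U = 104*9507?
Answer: -3021321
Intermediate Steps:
U = 988728
-4010049 + U = -4010049 + 988728 = -3021321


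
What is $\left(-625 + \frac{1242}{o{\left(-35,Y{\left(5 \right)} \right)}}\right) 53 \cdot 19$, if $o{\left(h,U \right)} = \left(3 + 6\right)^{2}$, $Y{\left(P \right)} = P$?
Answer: $- \frac{1841803}{3} \approx -6.1393 \cdot 10^{5}$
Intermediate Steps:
$o{\left(h,U \right)} = 81$ ($o{\left(h,U \right)} = 9^{2} = 81$)
$\left(-625 + \frac{1242}{o{\left(-35,Y{\left(5 \right)} \right)}}\right) 53 \cdot 19 = \left(-625 + \frac{1242}{81}\right) 53 \cdot 19 = \left(-625 + 1242 \cdot \frac{1}{81}\right) 1007 = \left(-625 + \frac{46}{3}\right) 1007 = \left(- \frac{1829}{3}\right) 1007 = - \frac{1841803}{3}$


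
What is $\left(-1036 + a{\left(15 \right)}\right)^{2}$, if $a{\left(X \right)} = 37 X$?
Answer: $231361$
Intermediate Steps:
$\left(-1036 + a{\left(15 \right)}\right)^{2} = \left(-1036 + 37 \cdot 15\right)^{2} = \left(-1036 + 555\right)^{2} = \left(-481\right)^{2} = 231361$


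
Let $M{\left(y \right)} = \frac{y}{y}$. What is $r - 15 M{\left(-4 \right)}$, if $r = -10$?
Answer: $-25$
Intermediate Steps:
$M{\left(y \right)} = 1$
$r - 15 M{\left(-4 \right)} = -10 - 15 = -25$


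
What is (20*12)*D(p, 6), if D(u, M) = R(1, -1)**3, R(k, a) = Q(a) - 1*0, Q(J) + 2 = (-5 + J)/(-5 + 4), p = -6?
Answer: 15360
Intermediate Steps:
Q(J) = 3 - J (Q(J) = -2 + (-5 + J)/(-5 + 4) = -2 + (-5 + J)/(-1) = -2 + (-5 + J)*(-1) = -2 + (5 - J) = 3 - J)
R(k, a) = 3 - a (R(k, a) = (3 - a) - 1*0 = (3 - a) + 0 = 3 - a)
D(u, M) = 64 (D(u, M) = (3 - 1*(-1))**3 = (3 + 1)**3 = 4**3 = 64)
(20*12)*D(p, 6) = (20*12)*64 = 240*64 = 15360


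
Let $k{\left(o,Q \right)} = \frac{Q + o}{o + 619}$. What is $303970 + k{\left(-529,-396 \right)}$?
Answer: $\frac{5471275}{18} \approx 3.0396 \cdot 10^{5}$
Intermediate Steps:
$k{\left(o,Q \right)} = \frac{Q + o}{619 + o}$
$303970 + k{\left(-529,-396 \right)} = 303970 + \frac{-396 - 529}{619 - 529} = 303970 + \frac{1}{90} \left(-925\right) = 303970 - \frac{185}{18} = \frac{5471275}{18}$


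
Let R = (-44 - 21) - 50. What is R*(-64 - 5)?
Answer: 7935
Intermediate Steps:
R = -115 (R = -65 - 50 = -115)
R*(-64 - 5) = -115*(-64 - 5) = -115*(-69) = 7935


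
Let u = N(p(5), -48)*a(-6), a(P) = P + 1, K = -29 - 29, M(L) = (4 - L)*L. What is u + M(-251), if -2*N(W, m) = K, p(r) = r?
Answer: -64150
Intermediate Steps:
M(L) = L*(4 - L)
K = -58
N(W, m) = 29 (N(W, m) = -½*(-58) = 29)
a(P) = 1 + P
u = -145 (u = 29*(1 - 6) = 29*(-5) = -145)
u + M(-251) = -145 - 251*(4 - 1*(-251)) = -145 - 251*(4 + 251) = -145 - 251*255 = -145 - 64005 = -64150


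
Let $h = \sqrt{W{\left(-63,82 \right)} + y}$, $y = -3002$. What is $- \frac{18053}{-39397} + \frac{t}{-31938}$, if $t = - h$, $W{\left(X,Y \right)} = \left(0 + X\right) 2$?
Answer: $\frac{18053}{39397} + \frac{i \sqrt{782}}{15969} \approx 0.45823 + 0.0017512 i$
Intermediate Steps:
$W{\left(X,Y \right)} = 2 X$ ($W{\left(X,Y \right)} = X 2 = 2 X$)
$h = 2 i \sqrt{782}$ ($h = \sqrt{2 \left(-63\right) - 3002} = \sqrt{-126 - 3002} = \sqrt{-3128} = 2 i \sqrt{782} \approx 55.929 i$)
$t = - 2 i \sqrt{782} \approx - 55.929 i$
$- \frac{18053}{-39397} + \frac{t}{-31938} = - \frac{18053}{-39397} + \frac{\left(-2\right) i \sqrt{782}}{-31938} = \left(-18053\right) \left(- \frac{1}{39397}\right) + - 2 i \sqrt{782} \left(- \frac{1}{31938}\right) = \frac{18053}{39397} + \frac{i \sqrt{782}}{15969}$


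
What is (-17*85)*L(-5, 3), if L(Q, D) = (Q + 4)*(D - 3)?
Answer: 0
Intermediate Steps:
L(Q, D) = (-3 + D)*(4 + Q) (L(Q, D) = (4 + Q)*(-3 + D) = (-3 + D)*(4 + Q))
(-17*85)*L(-5, 3) = (-17*85)*(-12 - 3*(-5) + 4*3 + 3*(-5)) = -1445*(-12 + 15 + 12 - 15) = -1445*0 = 0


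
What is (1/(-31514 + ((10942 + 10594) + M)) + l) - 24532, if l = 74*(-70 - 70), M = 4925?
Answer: -176309277/5053 ≈ -34892.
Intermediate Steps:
l = -10360 (l = 74*(-140) = -10360)
(1/(-31514 + ((10942 + 10594) + M)) + l) - 24532 = (1/(-31514 + ((10942 + 10594) + 4925)) - 10360) - 24532 = (1/(-31514 + (21536 + 4925)) - 10360) - 24532 = (1/(-31514 + 26461) - 10360) - 24532 = (1/(-5053) - 10360) - 24532 = (-1/5053 - 10360) - 24532 = -52349081/5053 - 24532 = -176309277/5053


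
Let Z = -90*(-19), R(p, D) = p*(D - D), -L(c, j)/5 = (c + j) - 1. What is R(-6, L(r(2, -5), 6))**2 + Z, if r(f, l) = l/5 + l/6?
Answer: 1710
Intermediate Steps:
r(f, l) = 11*l/30 (r(f, l) = l*(1/5) + l*(1/6) = l/5 + l/6 = 11*l/30)
L(c, j) = 5 - 5*c - 5*j (L(c, j) = -5*((c + j) - 1) = -5*(-1 + c + j) = 5 - 5*c - 5*j)
R(p, D) = 0 (R(p, D) = p*0 = 0)
Z = 1710
R(-6, L(r(2, -5), 6))**2 + Z = 0**2 + 1710 = 0 + 1710 = 1710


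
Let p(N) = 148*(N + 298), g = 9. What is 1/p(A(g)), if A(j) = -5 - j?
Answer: 1/42032 ≈ 2.3791e-5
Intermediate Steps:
p(N) = 44104 + 148*N (p(N) = 148*(298 + N) = 44104 + 148*N)
1/p(A(g)) = 1/(44104 + 148*(-5 - 1*9)) = 1/(44104 + 148*(-5 - 9)) = 1/(44104 + 148*(-14)) = 1/(44104 - 2072) = 1/42032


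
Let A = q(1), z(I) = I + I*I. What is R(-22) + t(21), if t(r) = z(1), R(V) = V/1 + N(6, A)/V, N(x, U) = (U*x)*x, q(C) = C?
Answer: -238/11 ≈ -21.636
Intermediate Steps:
z(I) = I + I**2
A = 1
N(x, U) = U*x**2
R(V) = V + 36/V (R(V) = V/1 + (1*6**2)/V = V*1 + (1*36)/V = V + 36/V)
t(r) = 2 (t(r) = 1*(1 + 1) = 1*2 = 2)
R(-22) + t(21) = (-22 + 36/(-22)) + 2 = (-22 + 36*(-1/22)) + 2 = (-22 - 18/11) + 2 = -260/11 + 2 = -238/11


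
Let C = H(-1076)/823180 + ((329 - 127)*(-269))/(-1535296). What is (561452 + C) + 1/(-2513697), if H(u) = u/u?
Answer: 222957727465629822495979/397109126711831520 ≈ 5.6145e+5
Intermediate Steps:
H(u) = 1
C = 5591436267/157978120160 (C = 1/823180 + ((329 - 127)*(-269))/(-1535296) = 1*(1/823180) + (202*(-269))*(-1/1535296) = 1/823180 - 54338*(-1/1535296) = 1/823180 + 27169/767648 = 5591436267/157978120160 ≈ 0.035394)
(561452 + C) + 1/(-2513697) = (561452 + 5591436267/157978120160) + 1/(-2513697) = 88697137111508587/157978120160 - 1/2513697 = 222957727465629822495979/397109126711831520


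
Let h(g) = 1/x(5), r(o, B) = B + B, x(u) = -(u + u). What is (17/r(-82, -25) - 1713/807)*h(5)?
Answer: 33123/134500 ≈ 0.24627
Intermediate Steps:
x(u) = -2*u
r(o, B) = 2*B
h(g) = -1/10 (h(g) = 1/(-2*5) = 1/(-10) = -1/10)
(17/r(-82, -25) - 1713/807)*h(5) = (17/((2*(-25))) - 1713/807)*(-1/10) = (17/(-50) - 1713*1/807)*(-1/10) = (17*(-1/50) - 571/269)*(-1/10) = (-17/50 - 571/269)*(-1/10) = -33123/13450*(-1/10) = 33123/134500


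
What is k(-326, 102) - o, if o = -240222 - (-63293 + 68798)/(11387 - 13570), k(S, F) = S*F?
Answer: 451810005/2183 ≈ 2.0697e+5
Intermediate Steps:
k(S, F) = F*S
o = -524399121/2183 (o = -240222 - 5505/(-2183) = -240222 - 5505*(-1)/2183 = -240222 - 1*(-5505/2183) = -240222 + 5505/2183 = -524399121/2183 ≈ -2.4022e+5)
k(-326, 102) - o = 102*(-326) - 1*(-524399121/2183) = -33252 + 524399121/2183 = 451810005/2183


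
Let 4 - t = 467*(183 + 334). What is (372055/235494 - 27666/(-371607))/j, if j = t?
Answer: -48257806463/7042757041660410 ≈ -6.8521e-6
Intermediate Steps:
t = -241435 (t = 4 - 467*(183 + 334) = 4 - 467*517 = 4 - 1*241439 = 4 - 241439 = -241435)
j = -241435
(372055/235494 - 27666/(-371607))/j = (372055/235494 - 27666/(-371607))/(-241435) = (372055*(1/235494) - 27666*(-1/371607))*(-1/241435) = (372055/235494 + 9222/123869)*(-1/241435) = (48257806463/29170406286)*(-1/241435) = -48257806463/7042757041660410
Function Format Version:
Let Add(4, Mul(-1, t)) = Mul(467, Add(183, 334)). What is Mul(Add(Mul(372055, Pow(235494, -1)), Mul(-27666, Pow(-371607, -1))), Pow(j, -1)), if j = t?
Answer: Rational(-48257806463, 7042757041660410) ≈ -6.8521e-6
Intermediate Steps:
t = -241435 (t = Add(4, Mul(-1, Mul(467, Add(183, 334)))) = Add(4, Mul(-1, Mul(467, 517))) = Add(4, Mul(-1, 241439)) = Add(4, -241439) = -241435)
j = -241435
Mul(Add(Mul(372055, Pow(235494, -1)), Mul(-27666, Pow(-371607, -1))), Pow(j, -1)) = Mul(Add(Mul(372055, Pow(235494, -1)), Mul(-27666, Pow(-371607, -1))), Pow(-241435, -1)) = Mul(Add(Mul(372055, Rational(1, 235494)), Mul(-27666, Rational(-1, 371607))), Rational(-1, 241435)) = Mul(Add(Rational(372055, 235494), Rational(9222, 123869)), Rational(-1, 241435)) = Mul(Rational(48257806463, 29170406286), Rational(-1, 241435)) = Rational(-48257806463, 7042757041660410)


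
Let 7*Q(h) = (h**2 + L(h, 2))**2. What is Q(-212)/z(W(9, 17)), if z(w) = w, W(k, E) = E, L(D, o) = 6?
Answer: 2020502500/119 ≈ 1.6979e+7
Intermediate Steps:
Q(h) = (6 + h**2)**2/7 (Q(h) = (h**2 + 6)**2/7 = (6 + h**2)**2/7)
Q(-212)/z(W(9, 17)) = ((6 + (-212)**2)**2/7)/17 = ((6 + 44944)**2/7)*(1/17) = ((1/7)*44950**2)*(1/17) = ((1/7)*2020502500)*(1/17) = (2020502500/7)*(1/17) = 2020502500/119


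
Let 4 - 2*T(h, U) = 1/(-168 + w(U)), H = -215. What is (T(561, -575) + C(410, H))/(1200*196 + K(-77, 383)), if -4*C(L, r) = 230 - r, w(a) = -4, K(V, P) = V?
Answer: -37581/80882312 ≈ -0.00046464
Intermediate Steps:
T(h, U) = 689/344 (T(h, U) = 2 - 1/(2*(-168 - 4)) = 2 - 1/2/(-172) = 2 - 1/2*(-1/172) = 2 + 1/344 = 689/344)
C(L, r) = -115/2 + r/4 (C(L, r) = -(230 - r)/4 = -115/2 + r/4)
(T(561, -575) + C(410, H))/(1200*196 + K(-77, 383)) = (689/344 + (-115/2 + (1/4)*(-215)))/(1200*196 - 77) = (689/344 + (-115/2 - 215/4))/(235200 - 77) = (689/344 - 445/4)/235123 = -37581/344*1/235123 = -37581/80882312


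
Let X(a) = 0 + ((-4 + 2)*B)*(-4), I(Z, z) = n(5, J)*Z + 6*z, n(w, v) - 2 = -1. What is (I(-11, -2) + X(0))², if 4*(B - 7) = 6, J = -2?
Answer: 2025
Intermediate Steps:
n(w, v) = 1 (n(w, v) = 2 - 1 = 1)
I(Z, z) = Z + 6*z (I(Z, z) = 1*Z + 6*z = Z + 6*z)
B = 17/2 (B = 7 + (¼)*6 = 7 + 3/2 = 17/2 ≈ 8.5000)
X(a) = 68 (X(a) = 0 + ((-4 + 2)*(17/2))*(-4) = 0 - 2*17/2*(-4) = 0 - 17*(-4) = 0 + 68 = 68)
(I(-11, -2) + X(0))² = ((-11 + 6*(-2)) + 68)² = ((-11 - 12) + 68)² = (-23 + 68)² = 45² = 2025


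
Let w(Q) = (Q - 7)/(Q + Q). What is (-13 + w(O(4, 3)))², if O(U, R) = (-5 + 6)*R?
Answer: 1681/9 ≈ 186.78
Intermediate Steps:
O(U, R) = R (O(U, R) = 1*R = R)
w(Q) = (-7 + Q)/(2*Q) (w(Q) = (-7 + Q)/((2*Q)) = (-7 + Q)*(1/(2*Q)) = (-7 + Q)/(2*Q))
(-13 + w(O(4, 3)))² = (-13 + (½)*(-7 + 3)/3)² = (-13 + (½)*(⅓)*(-4))² = (-13 - ⅔)² = (-41/3)² = 1681/9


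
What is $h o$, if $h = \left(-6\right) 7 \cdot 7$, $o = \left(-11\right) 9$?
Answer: $29106$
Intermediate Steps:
$o = -99$
$h = -294$ ($h = \left(-42\right) 7 = -294$)
$h o = \left(-294\right) \left(-99\right) = 29106$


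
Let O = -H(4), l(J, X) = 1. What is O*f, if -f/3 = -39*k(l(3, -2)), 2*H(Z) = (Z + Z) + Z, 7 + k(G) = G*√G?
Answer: 4212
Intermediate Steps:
k(G) = -7 + G^(3/2) (k(G) = -7 + G*√G = -7 + G^(3/2))
H(Z) = 3*Z/2 (H(Z) = ((Z + Z) + Z)/2 = (2*Z + Z)/2 = (3*Z)/2 = 3*Z/2)
O = -6 (O = -3*4/2 = -1*6 = -6)
f = -702 (f = -(-117)*(-7 + 1^(3/2)) = -(-117)*(-7 + 1) = -(-117)*(-6) = -3*234 = -702)
O*f = -6*(-702) = 4212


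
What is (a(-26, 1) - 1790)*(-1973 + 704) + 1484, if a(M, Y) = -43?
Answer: 2327561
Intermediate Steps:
(a(-26, 1) - 1790)*(-1973 + 704) + 1484 = (-43 - 1790)*(-1973 + 704) + 1484 = -1833*(-1269) + 1484 = 2326077 + 1484 = 2327561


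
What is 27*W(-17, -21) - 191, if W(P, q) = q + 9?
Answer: -515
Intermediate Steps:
W(P, q) = 9 + q
27*W(-17, -21) - 191 = 27*(9 - 21) - 191 = 27*(-12) - 191 = -324 - 191 = -515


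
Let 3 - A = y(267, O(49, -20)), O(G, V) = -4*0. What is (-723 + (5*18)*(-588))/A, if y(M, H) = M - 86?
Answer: 53643/178 ≈ 301.37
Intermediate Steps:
O(G, V) = 0
y(M, H) = -86 + M
A = -178 (A = 3 - (-86 + 267) = 3 - 1*181 = 3 - 181 = -178)
(-723 + (5*18)*(-588))/A = (-723 + (5*18)*(-588))/(-178) = (-723 + 90*(-588))*(-1/178) = (-723 - 52920)*(-1/178) = -53643*(-1/178) = 53643/178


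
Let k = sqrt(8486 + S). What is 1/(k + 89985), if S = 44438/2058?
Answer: 92594565/8332113177212 - 7*sqrt(183840573)/8332113177212 ≈ 1.1102e-5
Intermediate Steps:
S = 22219/1029 (S = 44438*(1/2058) = 22219/1029 ≈ 21.593)
k = sqrt(183840573)/147 (k = sqrt(8486 + 22219/1029) = sqrt(8754313/1029) = sqrt(183840573)/147 ≈ 92.237)
1/(k + 89985) = 1/(sqrt(183840573)/147 + 89985) = 1/(89985 + sqrt(183840573)/147)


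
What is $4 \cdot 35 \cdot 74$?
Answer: $10360$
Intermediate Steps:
$4 \cdot 35 \cdot 74 = 140 \cdot 74 = 10360$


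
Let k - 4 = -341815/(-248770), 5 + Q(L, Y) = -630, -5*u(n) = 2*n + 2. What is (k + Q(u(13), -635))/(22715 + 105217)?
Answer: -10442137/2121709576 ≈ -0.0049216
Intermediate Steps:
u(n) = -⅖ - 2*n/5 (u(n) = -(2*n + 2)/5 = -(2 + 2*n)/5 = -⅖ - 2*n/5)
Q(L, Y) = -635 (Q(L, Y) = -5 - 630 = -635)
k = 267379/49754 (k = 4 - 341815/(-248770) = 4 - 341815*(-1/248770) = 4 + 68363/49754 = 267379/49754 ≈ 5.3740)
(k + Q(u(13), -635))/(22715 + 105217) = (267379/49754 - 635)/(22715 + 105217) = -31326411/49754/127932 = -31326411/49754*1/127932 = -10442137/2121709576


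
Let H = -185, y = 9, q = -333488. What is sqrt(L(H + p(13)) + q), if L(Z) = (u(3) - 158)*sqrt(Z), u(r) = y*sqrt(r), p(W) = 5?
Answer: sqrt(2)*sqrt(-166744 + 3*I*sqrt(5)*(-158 + 9*sqrt(3))) ≈ 1.6543 - 577.49*I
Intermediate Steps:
u(r) = 9*sqrt(r)
L(Z) = sqrt(Z)*(-158 + 9*sqrt(3)) (L(Z) = (9*sqrt(3) - 158)*sqrt(Z) = (-158 + 9*sqrt(3))*sqrt(Z) = sqrt(Z)*(-158 + 9*sqrt(3)))
sqrt(L(H + p(13)) + q) = sqrt(sqrt(-185 + 5)*(-158 + 9*sqrt(3)) - 333488) = sqrt(sqrt(-180)*(-158 + 9*sqrt(3)) - 333488) = sqrt((6*I*sqrt(5))*(-158 + 9*sqrt(3)) - 333488) = sqrt(6*I*sqrt(5)*(-158 + 9*sqrt(3)) - 333488) = sqrt(-333488 + 6*I*sqrt(5)*(-158 + 9*sqrt(3)))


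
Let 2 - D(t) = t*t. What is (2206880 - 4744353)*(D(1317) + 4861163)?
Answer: -7933855929748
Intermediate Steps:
D(t) = 2 - t**2 (D(t) = 2 - t*t = 2 - t**2)
(2206880 - 4744353)*(D(1317) + 4861163) = (2206880 - 4744353)*((2 - 1*1317**2) + 4861163) = -2537473*((2 - 1*1734489) + 4861163) = -2537473*((2 - 1734489) + 4861163) = -2537473*(-1734487 + 4861163) = -2537473*3126676 = -7933855929748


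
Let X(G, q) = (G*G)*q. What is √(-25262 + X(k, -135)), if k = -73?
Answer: I*√744677 ≈ 862.95*I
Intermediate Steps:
X(G, q) = q*G² (X(G, q) = G²*q = q*G²)
√(-25262 + X(k, -135)) = √(-25262 - 135*(-73)²) = √(-25262 - 135*5329) = √(-25262 - 719415) = √(-744677) = I*√744677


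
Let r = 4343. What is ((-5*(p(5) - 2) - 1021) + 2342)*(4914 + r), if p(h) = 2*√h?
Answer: 12321067 - 92570*√5 ≈ 1.2114e+7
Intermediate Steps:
((-5*(p(5) - 2) - 1021) + 2342)*(4914 + r) = ((-5*(2*√5 - 2) - 1021) + 2342)*(4914 + 4343) = ((-5*(-2 + 2*√5) - 1021) + 2342)*9257 = (((10 - 10*√5) - 1021) + 2342)*9257 = ((-1011 - 10*√5) + 2342)*9257 = (1331 - 10*√5)*9257 = 12321067 - 92570*√5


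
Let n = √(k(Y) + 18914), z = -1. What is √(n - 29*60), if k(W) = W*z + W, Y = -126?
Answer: √(-1740 + 7*√386) ≈ 40.031*I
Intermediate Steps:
k(W) = 0 (k(W) = W*(-1) + W = -W + W = 0)
n = 7*√386 (n = √(0 + 18914) = √18914 = 7*√386 ≈ 137.53)
√(n - 29*60) = √(7*√386 - 29*60) = √(7*√386 - 1740) = √(-1740 + 7*√386)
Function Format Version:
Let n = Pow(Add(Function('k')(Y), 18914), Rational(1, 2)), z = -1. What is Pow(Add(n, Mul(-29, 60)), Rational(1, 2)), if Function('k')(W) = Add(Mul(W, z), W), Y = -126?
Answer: Pow(Add(-1740, Mul(7, Pow(386, Rational(1, 2)))), Rational(1, 2)) ≈ Mul(40.031, I)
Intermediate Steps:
Function('k')(W) = 0 (Function('k')(W) = Add(Mul(W, -1), W) = Add(Mul(-1, W), W) = 0)
n = Mul(7, Pow(386, Rational(1, 2))) (n = Pow(Add(0, 18914), Rational(1, 2)) = Pow(18914, Rational(1, 2)) = Mul(7, Pow(386, Rational(1, 2))) ≈ 137.53)
Pow(Add(n, Mul(-29, 60)), Rational(1, 2)) = Pow(Add(Mul(7, Pow(386, Rational(1, 2))), Mul(-29, 60)), Rational(1, 2)) = Pow(Add(Mul(7, Pow(386, Rational(1, 2))), -1740), Rational(1, 2)) = Pow(Add(-1740, Mul(7, Pow(386, Rational(1, 2)))), Rational(1, 2))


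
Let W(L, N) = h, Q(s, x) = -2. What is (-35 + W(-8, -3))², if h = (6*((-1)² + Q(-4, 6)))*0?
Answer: 1225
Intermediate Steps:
h = 0 (h = (6*((-1)² - 2))*0 = (6*(1 - 2))*0 = (6*(-1))*0 = -6*0 = 0)
W(L, N) = 0
(-35 + W(-8, -3))² = (-35 + 0)² = (-35)² = 1225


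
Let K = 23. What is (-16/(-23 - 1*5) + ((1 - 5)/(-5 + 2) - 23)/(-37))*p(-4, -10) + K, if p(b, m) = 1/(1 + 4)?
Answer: 90254/3885 ≈ 23.231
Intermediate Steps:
p(b, m) = 1/5
(-16/(-23 - 1*5) + ((1 - 5)/(-5 + 2) - 23)/(-37))*p(-4, -10) + K = (-16/(-23 - 1*5) + ((1 - 5)/(-5 + 2) - 23)/(-37))*(1/5) + 23 = (-16/(-23 - 5) + (-4/(-3) - 23)*(-1/37))*(1/5) + 23 = (-16/(-28) + (-4*(-1/3) - 23)*(-1/37))*(1/5) + 23 = (-16*(-1/28) + (4/3 - 23)*(-1/37))*(1/5) + 23 = (4/7 - 65/3*(-1/37))*(1/5) + 23 = (4/7 + 65/111)*(1/5) + 23 = (899/777)*(1/5) + 23 = 899/3885 + 23 = 90254/3885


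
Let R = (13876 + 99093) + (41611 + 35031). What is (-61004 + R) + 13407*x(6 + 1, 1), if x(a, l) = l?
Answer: 142014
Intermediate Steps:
R = 189611 (R = 112969 + 76642 = 189611)
(-61004 + R) + 13407*x(6 + 1, 1) = (-61004 + 189611) + 13407*1 = 128607 + 13407 = 142014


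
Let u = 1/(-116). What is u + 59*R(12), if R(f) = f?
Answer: 82127/116 ≈ 707.99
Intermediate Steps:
u = -1/116 ≈ -0.0086207
u + 59*R(12) = -1/116 + 59*12 = -1/116 + 708 = 82127/116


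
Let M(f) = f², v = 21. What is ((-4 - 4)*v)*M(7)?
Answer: -8232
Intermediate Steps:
((-4 - 4)*v)*M(7) = ((-4 - 4)*21)*7² = -8*21*49 = -168*49 = -8232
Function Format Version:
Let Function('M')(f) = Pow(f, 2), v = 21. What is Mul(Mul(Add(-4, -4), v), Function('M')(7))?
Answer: -8232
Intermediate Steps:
Mul(Mul(Add(-4, -4), v), Function('M')(7)) = Mul(Mul(Add(-4, -4), 21), Pow(7, 2)) = Mul(Mul(-8, 21), 49) = Mul(-168, 49) = -8232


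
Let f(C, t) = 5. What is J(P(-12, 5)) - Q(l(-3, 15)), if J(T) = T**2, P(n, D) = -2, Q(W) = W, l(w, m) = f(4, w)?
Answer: -1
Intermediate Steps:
l(w, m) = 5
J(P(-12, 5)) - Q(l(-3, 15)) = (-2)**2 - 1*5 = 4 - 5 = -1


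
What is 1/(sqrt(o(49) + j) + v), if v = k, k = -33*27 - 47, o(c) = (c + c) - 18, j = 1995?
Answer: -938/877769 - 5*sqrt(83)/877769 ≈ -0.0011205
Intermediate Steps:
o(c) = -18 + 2*c (o(c) = 2*c - 18 = -18 + 2*c)
k = -938 (k = -891 - 47 = -938)
v = -938
1/(sqrt(o(49) + j) + v) = 1/(sqrt((-18 + 2*49) + 1995) - 938) = 1/(sqrt((-18 + 98) + 1995) - 938) = 1/(sqrt(80 + 1995) - 938) = 1/(sqrt(2075) - 938) = 1/(5*sqrt(83) - 938) = 1/(-938 + 5*sqrt(83))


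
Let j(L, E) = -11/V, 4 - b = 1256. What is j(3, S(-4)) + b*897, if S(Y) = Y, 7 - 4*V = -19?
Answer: -14599594/13 ≈ -1.1230e+6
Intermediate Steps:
V = 13/2 (V = 7/4 - 1/4*(-19) = 7/4 + 19/4 = 13/2 ≈ 6.5000)
b = -1252 (b = 4 - 1*1256 = 4 - 1256 = -1252)
j(L, E) = -22/13 (j(L, E) = -11/13/2 = -11*2/13 = -22/13)
j(3, S(-4)) + b*897 = -22/13 - 1252*897 = -22/13 - 1123044 = -14599594/13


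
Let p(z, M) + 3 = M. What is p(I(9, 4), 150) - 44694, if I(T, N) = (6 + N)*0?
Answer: -44547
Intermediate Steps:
I(T, N) = 0
p(z, M) = -3 + M
p(I(9, 4), 150) - 44694 = (-3 + 150) - 44694 = 147 - 44694 = -44547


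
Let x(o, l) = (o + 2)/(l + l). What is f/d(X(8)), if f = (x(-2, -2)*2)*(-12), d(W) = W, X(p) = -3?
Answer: 0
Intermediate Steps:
x(o, l) = (2 + o)/(2*l) (x(o, l) = (2 + o)/((2*l)) = (2 + o)*(1/(2*l)) = (2 + o)/(2*l))
f = 0 (f = (((1/2)*(2 - 2)/(-2))*2)*(-12) = (((1/2)*(-1/2)*0)*2)*(-12) = (0*2)*(-12) = 0*(-12) = 0)
f/d(X(8)) = 0/(-3) = 0*(-1/3) = 0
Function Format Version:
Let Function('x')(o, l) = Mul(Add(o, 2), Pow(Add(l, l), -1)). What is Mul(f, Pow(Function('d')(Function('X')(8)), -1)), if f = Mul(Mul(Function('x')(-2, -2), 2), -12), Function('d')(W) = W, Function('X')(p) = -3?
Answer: 0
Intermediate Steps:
Function('x')(o, l) = Mul(Rational(1, 2), Pow(l, -1), Add(2, o)) (Function('x')(o, l) = Mul(Add(2, o), Pow(Mul(2, l), -1)) = Mul(Add(2, o), Mul(Rational(1, 2), Pow(l, -1))) = Mul(Rational(1, 2), Pow(l, -1), Add(2, o)))
f = 0 (f = Mul(Mul(Mul(Rational(1, 2), Pow(-2, -1), Add(2, -2)), 2), -12) = Mul(Mul(Mul(Rational(1, 2), Rational(-1, 2), 0), 2), -12) = Mul(Mul(0, 2), -12) = Mul(0, -12) = 0)
Mul(f, Pow(Function('d')(Function('X')(8)), -1)) = Mul(0, Pow(-3, -1)) = Mul(0, Rational(-1, 3)) = 0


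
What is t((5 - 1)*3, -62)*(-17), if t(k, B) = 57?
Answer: -969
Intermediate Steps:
t((5 - 1)*3, -62)*(-17) = 57*(-17) = -969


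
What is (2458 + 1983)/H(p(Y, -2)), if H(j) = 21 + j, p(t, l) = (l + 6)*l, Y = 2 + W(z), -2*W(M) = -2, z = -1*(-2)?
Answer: 4441/13 ≈ 341.62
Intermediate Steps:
z = 2
W(M) = 1 (W(M) = -½*(-2) = 1)
Y = 3 (Y = 2 + 1 = 3)
p(t, l) = l*(6 + l) (p(t, l) = (6 + l)*l = l*(6 + l))
(2458 + 1983)/H(p(Y, -2)) = (2458 + 1983)/(21 - 2*(6 - 2)) = 4441/(21 - 2*4) = 4441/(21 - 8) = 4441/13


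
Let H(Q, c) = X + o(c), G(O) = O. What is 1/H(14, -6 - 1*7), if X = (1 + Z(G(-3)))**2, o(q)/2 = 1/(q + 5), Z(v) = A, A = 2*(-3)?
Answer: 4/99 ≈ 0.040404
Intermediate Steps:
A = -6
Z(v) = -6
o(q) = 2/(5 + q) (o(q) = 2/(q + 5) = 2/(5 + q))
X = 25 (X = (1 - 6)**2 = (-5)**2 = 25)
H(Q, c) = 25 + 2/(5 + c)
1/H(14, -6 - 1*7) = 1/((127 + 25*(-6 - 1*7))/(5 + (-6 - 1*7))) = 1/((127 + 25*(-6 - 7))/(5 + (-6 - 7))) = 1/((127 + 25*(-13))/(5 - 13)) = 1/((127 - 325)/(-8)) = 1/(-1/8*(-198)) = 1/(99/4) = 4/99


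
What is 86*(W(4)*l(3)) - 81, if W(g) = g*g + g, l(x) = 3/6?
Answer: 779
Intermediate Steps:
l(x) = ½ (l(x) = 3*(⅙) = ½)
W(g) = g + g² (W(g) = g² + g = g + g²)
86*(W(4)*l(3)) - 81 = 86*((4*(1 + 4))*(½)) - 81 = 86*((4*5)*(½)) - 81 = 86*(20*(½)) - 81 = 86*10 - 81 = 860 - 81 = 779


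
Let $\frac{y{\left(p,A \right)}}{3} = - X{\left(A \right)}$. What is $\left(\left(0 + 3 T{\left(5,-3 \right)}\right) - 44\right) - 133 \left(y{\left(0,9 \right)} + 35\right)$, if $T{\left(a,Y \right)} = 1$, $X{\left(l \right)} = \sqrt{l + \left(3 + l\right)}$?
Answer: $-4696 + 399 \sqrt{21} \approx -2867.6$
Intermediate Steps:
$X{\left(l \right)} = \sqrt{3 + 2 l}$
$y{\left(p,A \right)} = - 3 \sqrt{3 + 2 A}$ ($y{\left(p,A \right)} = 3 \left(- \sqrt{3 + 2 A}\right) = - 3 \sqrt{3 + 2 A}$)
$\left(\left(0 + 3 T{\left(5,-3 \right)}\right) - 44\right) - 133 \left(y{\left(0,9 \right)} + 35\right) = \left(\left(0 + 3 \cdot 1\right) - 44\right) - 133 \left(- 3 \sqrt{3 + 2 \cdot 9} + 35\right) = \left(\left(0 + 3\right) - 44\right) - 133 \left(- 3 \sqrt{3 + 18} + 35\right) = \left(3 - 44\right) - 133 \left(- 3 \sqrt{21} + 35\right) = -41 - 133 \left(35 - 3 \sqrt{21}\right) = -41 - \left(4655 - 399 \sqrt{21}\right) = -4696 + 399 \sqrt{21}$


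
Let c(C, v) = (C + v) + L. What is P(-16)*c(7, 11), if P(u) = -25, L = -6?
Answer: -300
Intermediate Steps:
c(C, v) = -6 + C + v (c(C, v) = (C + v) - 6 = -6 + C + v)
P(-16)*c(7, 11) = -25*(-6 + 7 + 11) = -25*12 = -300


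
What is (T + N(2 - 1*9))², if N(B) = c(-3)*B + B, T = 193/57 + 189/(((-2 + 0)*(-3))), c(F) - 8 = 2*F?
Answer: 2505889/12996 ≈ 192.82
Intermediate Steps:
c(F) = 8 + 2*F
T = 3977/114 (T = 193*(1/57) + 189/((-2*(-3))) = 193/57 + 189/6 = 193/57 + 189*(⅙) = 193/57 + 63/2 = 3977/114 ≈ 34.886)
N(B) = 3*B (N(B) = (8 + 2*(-3))*B + B = (8 - 6)*B + B = 2*B + B = 3*B)
(T + N(2 - 1*9))² = (3977/114 + 3*(2 - 1*9))² = (3977/114 + 3*(2 - 9))² = (3977/114 + 3*(-7))² = (3977/114 - 21)² = (1583/114)² = 2505889/12996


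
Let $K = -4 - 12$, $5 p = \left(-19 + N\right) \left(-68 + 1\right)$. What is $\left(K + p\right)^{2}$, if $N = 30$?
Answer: $\frac{667489}{25} \approx 26700.0$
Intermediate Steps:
$p = - \frac{737}{5}$ ($p = \frac{\left(-19 + 30\right) \left(-68 + 1\right)}{5} = \frac{11 \left(-67\right)}{5} = \frac{1}{5} \left(-737\right) = - \frac{737}{5} \approx -147.4$)
$K = -16$ ($K = -4 - 12 = -16$)
$\left(K + p\right)^{2} = \left(-16 - \frac{737}{5}\right)^{2} = \left(- \frac{817}{5}\right)^{2} = \frac{667489}{25}$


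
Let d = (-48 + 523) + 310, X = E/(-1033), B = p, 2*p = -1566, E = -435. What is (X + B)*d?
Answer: -634597140/1033 ≈ -6.1432e+5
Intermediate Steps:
p = -783 (p = (½)*(-1566) = -783)
B = -783
X = 435/1033 (X = -435/(-1033) = -435*(-1/1033) = 435/1033 ≈ 0.42110)
d = 785 (d = 475 + 310 = 785)
(X + B)*d = (435/1033 - 783)*785 = -808404/1033*785 = -634597140/1033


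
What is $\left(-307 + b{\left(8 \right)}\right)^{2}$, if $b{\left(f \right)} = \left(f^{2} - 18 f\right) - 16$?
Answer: $162409$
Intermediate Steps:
$b{\left(f \right)} = -16 + f^{2} - 18 f$
$\left(-307 + b{\left(8 \right)}\right)^{2} = \left(-307 - \left(160 - 64\right)\right)^{2} = \left(-307 - 96\right)^{2} = \left(-403\right)^{2} = 162409$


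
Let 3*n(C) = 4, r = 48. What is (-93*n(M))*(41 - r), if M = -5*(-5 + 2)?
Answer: 868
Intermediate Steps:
M = 15 (M = -5*(-3) = 15)
n(C) = 4/3 (n(C) = (⅓)*4 = 4/3)
(-93*n(M))*(41 - r) = (-93*4/3)*(41 - 1*48) = -124*(41 - 48) = -124*(-7) = 868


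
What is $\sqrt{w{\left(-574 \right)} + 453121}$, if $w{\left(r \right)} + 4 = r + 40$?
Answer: $3 \sqrt{50287} \approx 672.74$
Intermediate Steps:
$w{\left(r \right)} = 36 + r$ ($w{\left(r \right)} = -4 + \left(r + 40\right) = -4 + \left(40 + r\right) = 36 + r$)
$\sqrt{w{\left(-574 \right)} + 453121} = \sqrt{\left(36 - 574\right) + 453121} = \sqrt{-538 + 453121} = \sqrt{452583} = 3 \sqrt{50287}$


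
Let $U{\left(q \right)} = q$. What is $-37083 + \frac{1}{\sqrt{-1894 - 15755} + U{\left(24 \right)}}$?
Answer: $\frac{- 111249 \sqrt{1961} + 889991 i}{3 \left(\sqrt{1961} - 8 i\right)} \approx -37083.0 - 0.007288 i$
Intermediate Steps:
$-37083 + \frac{1}{\sqrt{-1894 - 15755} + U{\left(24 \right)}} = -37083 + \frac{1}{\sqrt{-1894 - 15755} + 24} = -37083 + \frac{1}{\sqrt{-17649} + 24} = -37083 + \frac{1}{3 i \sqrt{1961} + 24} = -37083 + \frac{1}{24 + 3 i \sqrt{1961}}$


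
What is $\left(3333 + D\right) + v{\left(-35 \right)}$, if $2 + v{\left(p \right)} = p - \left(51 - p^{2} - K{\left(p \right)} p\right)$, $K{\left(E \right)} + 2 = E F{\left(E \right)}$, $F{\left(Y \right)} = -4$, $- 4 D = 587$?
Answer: $- \frac{2027}{4} \approx -506.75$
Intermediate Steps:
$D = - \frac{587}{4}$ ($D = \left(- \frac{1}{4}\right) 587 = - \frac{587}{4} \approx -146.75$)
$K{\left(E \right)} = -2 - 4 E$ ($K{\left(E \right)} = -2 + E \left(-4\right) = -2 - 4 E$)
$v{\left(p \right)} = -53 + p + p^{2} + p \left(-2 - 4 p\right)$ ($v{\left(p \right)} = -2 - \left(51 - p - p^{2} - \left(-2 - 4 p\right) p\right) = -2 - \left(51 - p - p^{2} - p \left(-2 - 4 p\right)\right) = -2 + \left(p + \left(-51 + p^{2} + p \left(-2 - 4 p\right)\right)\right) = -2 + \left(-51 + p + p^{2} + p \left(-2 - 4 p\right)\right) = -53 + p + p^{2} + p \left(-2 - 4 p\right)$)
$\left(3333 + D\right) + v{\left(-35 \right)} = \left(3333 - \frac{587}{4}\right) - \left(18 + 3675\right) = \frac{12745}{4} - 3693 = - \frac{2027}{4}$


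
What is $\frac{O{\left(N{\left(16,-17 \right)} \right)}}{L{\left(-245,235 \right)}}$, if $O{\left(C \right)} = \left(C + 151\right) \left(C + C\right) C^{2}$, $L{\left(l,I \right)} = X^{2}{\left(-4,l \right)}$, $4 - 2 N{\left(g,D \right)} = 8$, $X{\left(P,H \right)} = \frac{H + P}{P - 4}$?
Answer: $- \frac{152576}{62001} \approx -2.4609$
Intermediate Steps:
$X{\left(P,H \right)} = \frac{H + P}{-4 + P}$
$N{\left(g,D \right)} = -2$ ($N{\left(g,D \right)} = 2 - 4 = -2$)
$L{\left(l,I \right)} = \left(\frac{1}{2} - \frac{l}{8}\right)^{2}$ ($L{\left(l,I \right)} = \left(\frac{l - 4}{-4 - 4}\right)^{2} = \left(\frac{-4 + l}{-8}\right)^{2} = \left(- \frac{-4 + l}{8}\right)^{2} = \left(\frac{1}{2} - \frac{l}{8}\right)^{2}$)
$O{\left(C \right)} = 2 C^{3} \left(151 + C\right)$ ($O{\left(C \right)} = \left(151 + C\right) 2 C C^{2} = 2 C \left(151 + C\right) C^{2} = 2 C^{3} \left(151 + C\right)$)
$\frac{O{\left(N{\left(16,-17 \right)} \right)}}{L{\left(-245,235 \right)}} = \frac{2 \left(-2\right)^{3} \left(151 - 2\right)}{\frac{1}{64} \left(-4 - 245\right)^{2}} = \frac{2 \left(-8\right) 149}{\frac{1}{64} \left(-249\right)^{2}} = - \frac{2384}{\frac{1}{64} \cdot 62001} = - \frac{2384}{\frac{62001}{64}} = \left(-2384\right) \frac{64}{62001} = - \frac{152576}{62001}$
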